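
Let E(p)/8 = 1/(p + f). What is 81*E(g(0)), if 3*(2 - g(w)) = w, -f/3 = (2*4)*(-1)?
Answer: 324/13 ≈ 24.923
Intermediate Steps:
f = 24 (f = -3*2*4*(-1) = -24*(-1) = -3*(-8) = 24)
g(w) = 2 - w/3
E(p) = 8/(24 + p) (E(p) = 8/(p + 24) = 8/(24 + p))
81*E(g(0)) = 81*(8/(24 + (2 - 1/3*0))) = 81*(8/(24 + (2 + 0))) = 81*(8/(24 + 2)) = 81*(8/26) = 81*(8*(1/26)) = 81*(4/13) = 324/13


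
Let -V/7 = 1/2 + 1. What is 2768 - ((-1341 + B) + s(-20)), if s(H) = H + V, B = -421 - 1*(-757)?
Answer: 7607/2 ≈ 3803.5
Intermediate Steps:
V = -21/2 (V = -7*(1/2 + 1) = -7*((½)*1 + 1) = -7*(½ + 1) = -7*3/2 = -21/2 ≈ -10.500)
B = 336 (B = -421 + 757 = 336)
s(H) = -21/2 + H (s(H) = H - 21/2 = -21/2 + H)
2768 - ((-1341 + B) + s(-20)) = 2768 - ((-1341 + 336) + (-21/2 - 20)) = 2768 - (-1005 - 61/2) = 2768 - 1*(-2071/2) = 2768 + 2071/2 = 7607/2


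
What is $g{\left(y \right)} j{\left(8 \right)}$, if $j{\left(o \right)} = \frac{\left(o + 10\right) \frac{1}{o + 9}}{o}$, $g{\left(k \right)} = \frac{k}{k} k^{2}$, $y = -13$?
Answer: $\frac{1521}{68} \approx 22.368$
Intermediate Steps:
$g{\left(k \right)} = k^{2}$ ($g{\left(k \right)} = 1 k^{2} = k^{2}$)
$j{\left(o \right)} = \frac{10 + o}{o \left(9 + o\right)}$ ($j{\left(o \right)} = \frac{\left(10 + o\right) \frac{1}{9 + o}}{o} = \frac{\frac{1}{9 + o} \left(10 + o\right)}{o} = \frac{10 + o}{o \left(9 + o\right)}$)
$g{\left(y \right)} j{\left(8 \right)} = \left(-13\right)^{2} \frac{10 + 8}{8 \left(9 + 8\right)} = 169 \cdot \frac{1}{8} \cdot \frac{1}{17} \cdot 18 = 169 \cdot \frac{9}{68} = \frac{1521}{68}$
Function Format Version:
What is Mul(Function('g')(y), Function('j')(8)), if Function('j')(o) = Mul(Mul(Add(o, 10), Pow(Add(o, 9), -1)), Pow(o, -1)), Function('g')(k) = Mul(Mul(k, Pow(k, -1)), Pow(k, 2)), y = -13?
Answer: Rational(1521, 68) ≈ 22.368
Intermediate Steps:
Function('g')(k) = Pow(k, 2) (Function('g')(k) = Mul(1, Pow(k, 2)) = Pow(k, 2))
Function('j')(o) = Mul(Pow(o, -1), Pow(Add(9, o), -1), Add(10, o)) (Function('j')(o) = Mul(Mul(Add(10, o), Pow(Add(9, o), -1)), Pow(o, -1)) = Mul(Mul(Pow(Add(9, o), -1), Add(10, o)), Pow(o, -1)) = Mul(Pow(o, -1), Pow(Add(9, o), -1), Add(10, o)))
Mul(Function('g')(y), Function('j')(8)) = Mul(Pow(-13, 2), Mul(Pow(8, -1), Pow(Add(9, 8), -1), Add(10, 8))) = Mul(169, Mul(Rational(1, 8), Pow(17, -1), 18)) = Mul(169, Mul(Rational(1, 8), Rational(1, 17), 18)) = Mul(169, Rational(9, 68)) = Rational(1521, 68)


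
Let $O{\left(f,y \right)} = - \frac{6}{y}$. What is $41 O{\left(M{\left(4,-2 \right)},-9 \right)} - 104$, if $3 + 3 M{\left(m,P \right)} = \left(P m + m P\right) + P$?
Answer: $- \frac{230}{3} \approx -76.667$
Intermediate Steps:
$M{\left(m,P \right)} = -1 + \frac{P}{3} + \frac{2 P m}{3}$ ($M{\left(m,P \right)} = -1 + \frac{\left(P m + m P\right) + P}{3} = -1 + \frac{\left(P m + P m\right) + P}{3} = -1 + \frac{2 P m + P}{3} = -1 + \frac{P + 2 P m}{3} = -1 + \left(\frac{P}{3} + \frac{2 P m}{3}\right) = -1 + \frac{P}{3} + \frac{2 P m}{3}$)
$41 O{\left(M{\left(4,-2 \right)},-9 \right)} - 104 = 41 \left(- \frac{6}{-9}\right) - 104 = 41 \left(\left(-6\right) \left(- \frac{1}{9}\right)\right) - 104 = 41 \cdot \frac{2}{3} - 104 = \frac{82}{3} - 104 = - \frac{230}{3}$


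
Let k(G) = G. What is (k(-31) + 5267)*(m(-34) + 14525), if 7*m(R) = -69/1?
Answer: 76001288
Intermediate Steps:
m(R) = -69/7 (m(R) = (-69/1)/7 = (-69*1)/7 = (⅐)*(-69) = -69/7)
(k(-31) + 5267)*(m(-34) + 14525) = (-31 + 5267)*(-69/7 + 14525) = 5236*(101606/7) = 76001288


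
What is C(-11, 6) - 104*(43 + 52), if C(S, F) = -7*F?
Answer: -9922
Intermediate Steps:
C(-11, 6) - 104*(43 + 52) = -7*6 - 104*(43 + 52) = -42 - 104*95 = -42 - 9880 = -9922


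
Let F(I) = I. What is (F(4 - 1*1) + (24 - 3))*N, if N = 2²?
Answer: 96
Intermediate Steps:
N = 4
(F(4 - 1*1) + (24 - 3))*N = ((4 - 1*1) + (24 - 3))*4 = ((4 - 1) + 21)*4 = (3 + 21)*4 = 24*4 = 96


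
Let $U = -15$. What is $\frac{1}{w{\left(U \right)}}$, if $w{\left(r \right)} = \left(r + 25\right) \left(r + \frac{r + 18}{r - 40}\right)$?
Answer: $- \frac{11}{1656} \approx -0.0066425$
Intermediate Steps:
$w{\left(r \right)} = \left(25 + r\right) \left(r + \frac{18 + r}{-40 + r}\right)$
$\frac{1}{w{\left(U \right)}} = \frac{1}{\frac{1}{-40 - 15} \left(450 + \left(-15\right)^{3} - -14355 - 14 \left(-15\right)^{2}\right)} = \frac{1}{\frac{1}{-55} \left(450 - 3375 + 14355 - 3150\right)} = \frac{1}{\left(- \frac{1}{55}\right) \left(450 - 3375 + 14355 - 3150\right)} = \frac{1}{\left(- \frac{1}{55}\right) 8280} = \frac{1}{- \frac{1656}{11}} = - \frac{11}{1656}$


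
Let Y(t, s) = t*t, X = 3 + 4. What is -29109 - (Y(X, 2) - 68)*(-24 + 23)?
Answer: -29128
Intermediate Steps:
X = 7
Y(t, s) = t**2
-29109 - (Y(X, 2) - 68)*(-24 + 23) = -29109 - (7**2 - 68)*(-24 + 23) = -29109 - (49 - 68)*(-1) = -29109 - (-19)*(-1) = -29109 - 1*19 = -29109 - 19 = -29128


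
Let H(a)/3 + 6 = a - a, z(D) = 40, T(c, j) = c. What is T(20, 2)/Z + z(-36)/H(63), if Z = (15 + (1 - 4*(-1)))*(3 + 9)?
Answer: -77/36 ≈ -2.1389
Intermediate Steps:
H(a) = -18 (H(a) = -18 + 3*(a - a) = -18 + 3*0 = -18 + 0 = -18)
Z = 240 (Z = (15 + (1 + 4))*12 = (15 + 5)*12 = 20*12 = 240)
T(20, 2)/Z + z(-36)/H(63) = 20/240 + 40/(-18) = 20*(1/240) + 40*(-1/18) = 1/12 - 20/9 = -77/36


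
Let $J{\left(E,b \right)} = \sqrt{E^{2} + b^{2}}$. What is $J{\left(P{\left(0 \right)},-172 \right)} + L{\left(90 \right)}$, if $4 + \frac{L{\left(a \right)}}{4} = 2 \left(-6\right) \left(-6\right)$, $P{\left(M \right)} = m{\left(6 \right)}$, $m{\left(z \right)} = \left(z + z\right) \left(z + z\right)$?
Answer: $272 + 4 \sqrt{3145} \approx 496.32$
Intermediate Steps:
$m{\left(z \right)} = 4 z^{2}$ ($m{\left(z \right)} = 2 z 2 z = 4 z^{2}$)
$P{\left(M \right)} = 144$ ($P{\left(M \right)} = 4 \cdot 6^{2} = 4 \cdot 36 = 144$)
$L{\left(a \right)} = 272$ ($L{\left(a \right)} = -16 + 4 \cdot 2 \left(-6\right) \left(-6\right) = -16 + 4 \left(\left(-12\right) \left(-6\right)\right) = -16 + 4 \cdot 72 = -16 + 288 = 272$)
$J{\left(P{\left(0 \right)},-172 \right)} + L{\left(90 \right)} = \sqrt{144^{2} + \left(-172\right)^{2}} + 272 = \sqrt{20736 + 29584} + 272 = \sqrt{50320} + 272 = 4 \sqrt{3145} + 272 = 272 + 4 \sqrt{3145}$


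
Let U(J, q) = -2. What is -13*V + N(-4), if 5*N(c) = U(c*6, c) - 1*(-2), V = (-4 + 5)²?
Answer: -13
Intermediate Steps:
V = 1 (V = 1² = 1)
N(c) = 0 (N(c) = (-2 - 1*(-2))/5 = (-2 + 2)/5 = (⅕)*0 = 0)
-13*V + N(-4) = -13*1 + 0 = -13 + 0 = -13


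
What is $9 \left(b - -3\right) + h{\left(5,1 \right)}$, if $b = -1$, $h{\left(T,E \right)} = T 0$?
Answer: $18$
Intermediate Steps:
$h{\left(T,E \right)} = 0$
$9 \left(b - -3\right) + h{\left(5,1 \right)} = 9 \left(-1 - -3\right) + 0 = 9 \left(-1 + 3\right) + 0 = 9 \cdot 2 + 0 = 18 + 0 = 18$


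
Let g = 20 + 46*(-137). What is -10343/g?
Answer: 10343/6282 ≈ 1.6465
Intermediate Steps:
g = -6282 (g = 20 - 6302 = -6282)
-10343/g = -10343/(-6282) = -10343*(-1/6282) = 10343/6282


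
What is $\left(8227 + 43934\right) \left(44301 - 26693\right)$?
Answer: $918450888$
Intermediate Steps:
$\left(8227 + 43934\right) \left(44301 - 26693\right) = 52161 \cdot 17608 = 918450888$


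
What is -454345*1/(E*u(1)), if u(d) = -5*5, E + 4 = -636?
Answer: -90869/3200 ≈ -28.397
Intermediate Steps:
E = -640 (E = -4 - 636 = -640)
u(d) = -25
-454345*1/(E*u(1)) = -454345/((-25*(-640))) = -454345/16000 = -454345*1/16000 = -90869/3200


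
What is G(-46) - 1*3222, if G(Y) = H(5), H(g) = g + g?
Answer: -3212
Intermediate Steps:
H(g) = 2*g
G(Y) = 10 (G(Y) = 2*5 = 10)
G(-46) - 1*3222 = 10 - 1*3222 = 10 - 3222 = -3212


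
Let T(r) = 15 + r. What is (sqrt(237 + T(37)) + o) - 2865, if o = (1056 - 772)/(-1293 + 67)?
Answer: -1745966/613 ≈ -2848.2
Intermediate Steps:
o = -142/613 (o = 284/(-1226) = 284*(-1/1226) = -142/613 ≈ -0.23165)
(sqrt(237 + T(37)) + o) - 2865 = (sqrt(237 + (15 + 37)) - 142/613) - 2865 = (sqrt(237 + 52) - 142/613) - 2865 = (sqrt(289) - 142/613) - 2865 = (17 - 142/613) - 2865 = 10279/613 - 2865 = -1745966/613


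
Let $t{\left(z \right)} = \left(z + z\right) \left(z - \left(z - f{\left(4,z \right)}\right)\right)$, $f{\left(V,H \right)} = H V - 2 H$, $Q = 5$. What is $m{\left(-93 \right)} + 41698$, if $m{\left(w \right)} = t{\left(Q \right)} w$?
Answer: $32398$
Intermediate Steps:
$f{\left(V,H \right)} = - 2 H + H V$
$t{\left(z \right)} = 4 z^{2}$ ($t{\left(z \right)} = \left(z + z\right) \left(z - \left(z - z \left(-2 + 4\right)\right)\right) = 2 z \left(z - \left(z - z 2\right)\right) = 2 z \left(z + \left(2 z - z\right)\right) = 2 z \left(z + z\right) = 2 z 2 z = 4 z^{2}$)
$m{\left(w \right)} = 100 w$ ($m{\left(w \right)} = 4 \cdot 5^{2} w = 4 \cdot 25 w = 100 w$)
$m{\left(-93 \right)} + 41698 = 100 \left(-93\right) + 41698 = -9300 + 41698 = 32398$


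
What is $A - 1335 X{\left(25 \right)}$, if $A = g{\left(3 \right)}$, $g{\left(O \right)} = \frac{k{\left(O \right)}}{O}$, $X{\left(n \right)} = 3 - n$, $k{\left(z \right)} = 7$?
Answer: $\frac{88117}{3} \approx 29372.0$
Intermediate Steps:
$g{\left(O \right)} = \frac{7}{O}$
$A = \frac{7}{3} \approx 2.3333$
$A - 1335 X{\left(25 \right)} = \frac{7}{3} - 1335 \left(3 - 25\right) = \frac{7}{3} - -29370 = \frac{7}{3} + 29370 = \frac{88117}{3}$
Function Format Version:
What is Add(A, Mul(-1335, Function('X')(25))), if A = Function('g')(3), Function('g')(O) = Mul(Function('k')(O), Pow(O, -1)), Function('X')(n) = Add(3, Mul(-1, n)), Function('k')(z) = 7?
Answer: Rational(88117, 3) ≈ 29372.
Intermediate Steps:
Function('g')(O) = Mul(7, Pow(O, -1))
A = Rational(7, 3) (A = Mul(7, Pow(3, -1)) = Mul(7, Rational(1, 3)) = Rational(7, 3) ≈ 2.3333)
Add(A, Mul(-1335, Function('X')(25))) = Add(Rational(7, 3), Mul(-1335, Add(3, Mul(-1, 25)))) = Add(Rational(7, 3), Mul(-1335, Add(3, -25))) = Add(Rational(7, 3), Mul(-1335, -22)) = Add(Rational(7, 3), 29370) = Rational(88117, 3)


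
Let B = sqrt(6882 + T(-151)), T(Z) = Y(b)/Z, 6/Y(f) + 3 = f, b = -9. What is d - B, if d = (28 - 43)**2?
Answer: 225 - sqrt(627666230)/302 ≈ 142.04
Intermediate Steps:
Y(f) = 6/(-3 + f)
T(Z) = -1/(2*Z) (T(Z) = (6/(-3 - 9))/Z = (6/(-12))/Z = (6*(-1/12))/Z = -1/(2*Z))
B = sqrt(627666230)/302 (B = sqrt(6882 - 1/2/(-151)) = sqrt(6882 - 1/2*(-1/151)) = sqrt(6882 + 1/302) = sqrt(2078365/302) = sqrt(627666230)/302 ≈ 82.958)
d = 225 (d = (-15)**2 = 225)
d - B = 225 - sqrt(627666230)/302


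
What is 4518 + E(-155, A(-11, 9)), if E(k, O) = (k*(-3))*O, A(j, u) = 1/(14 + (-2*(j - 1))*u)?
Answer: 207921/46 ≈ 4520.0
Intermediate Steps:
A(j, u) = 1/(14 + u*(2 - 2*j)) (A(j, u) = 1/(14 + (-2*(-1 + j))*u) = 1/(14 + (2 - 2*j)*u) = 1/(14 + u*(2 - 2*j)))
E(k, O) = -3*O*k (E(k, O) = (-3*k)*O = -3*O*k)
4518 + E(-155, A(-11, 9)) = 4518 - 3*1/(2*(7 + 9 - 1*(-11)*9))*(-155) = 4518 - 3*1/(2*(7 + 9 + 99))*(-155) = 4518 - 3*(½)/115*(-155) = 4518 - 3*(½)*(1/115)*(-155) = 4518 - 3*1/230*(-155) = 4518 + 93/46 = 207921/46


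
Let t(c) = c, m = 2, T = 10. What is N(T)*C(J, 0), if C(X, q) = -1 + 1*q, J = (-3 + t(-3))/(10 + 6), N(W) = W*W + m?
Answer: -102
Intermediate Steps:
N(W) = 2 + W**2 (N(W) = W*W + 2 = W**2 + 2 = 2 + W**2)
J = -3/8 (J = (-3 - 3)/(10 + 6) = -6/16 = -6*1/16 = -3/8 ≈ -0.37500)
C(X, q) = -1 + q
N(T)*C(J, 0) = (2 + 10**2)*(-1 + 0) = (2 + 100)*(-1) = 102*(-1) = -102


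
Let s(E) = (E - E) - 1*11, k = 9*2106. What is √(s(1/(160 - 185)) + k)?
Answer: √18943 ≈ 137.63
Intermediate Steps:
k = 18954
s(E) = -11 (s(E) = 0 - 11 = -11)
√(s(1/(160 - 185)) + k) = √(-11 + 18954) = √18943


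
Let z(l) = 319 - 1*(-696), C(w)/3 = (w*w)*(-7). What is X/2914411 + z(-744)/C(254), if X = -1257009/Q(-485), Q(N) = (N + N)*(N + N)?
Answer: -49732230189179/66342673199065650 ≈ -0.00074963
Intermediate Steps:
C(w) = -21*w² (C(w) = 3*((w*w)*(-7)) = 3*(w²*(-7)) = 3*(-7*w²) = -21*w²)
z(l) = 1015 (z(l) = 319 + 696 = 1015)
Q(N) = 4*N² (Q(N) = (2*N)*(2*N) = 4*N²)
X = -1257009/940900 (X = -1257009/(4*(-485)²) = -1257009/(4*235225) = -1257009/940900 ≈ -1.3360)
X/2914411 + z(-744)/C(254) = -1257009/940900/2914411 + 1015/((-21*254²)) = -1257009/940900*1/2914411 + 1015/((-21*64516)) = -1257009/2742169309900 + 1015/(-1354836) = -1257009/2742169309900 + 1015*(-1/1354836) = -1257009/2742169309900 - 145/193548 = -49732230189179/66342673199065650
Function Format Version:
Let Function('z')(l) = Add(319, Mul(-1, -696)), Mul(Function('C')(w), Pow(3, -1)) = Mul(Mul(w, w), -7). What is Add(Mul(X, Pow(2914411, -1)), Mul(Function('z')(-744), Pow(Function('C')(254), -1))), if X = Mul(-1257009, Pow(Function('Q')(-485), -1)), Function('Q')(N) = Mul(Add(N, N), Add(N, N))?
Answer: Rational(-49732230189179, 66342673199065650) ≈ -0.00074963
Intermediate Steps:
Function('C')(w) = Mul(-21, Pow(w, 2)) (Function('C')(w) = Mul(3, Mul(Mul(w, w), -7)) = Mul(3, Mul(Pow(w, 2), -7)) = Mul(3, Mul(-7, Pow(w, 2))) = Mul(-21, Pow(w, 2)))
Function('z')(l) = 1015 (Function('z')(l) = Add(319, 696) = 1015)
Function('Q')(N) = Mul(4, Pow(N, 2)) (Function('Q')(N) = Mul(Mul(2, N), Mul(2, N)) = Mul(4, Pow(N, 2)))
X = Rational(-1257009, 940900) (X = Mul(-1257009, Pow(Mul(4, Pow(-485, 2)), -1)) = Mul(-1257009, Pow(Mul(4, 235225), -1)) = Mul(-1257009, Pow(940900, -1)) = Mul(-1257009, Rational(1, 940900)) = Rational(-1257009, 940900) ≈ -1.3360)
Add(Mul(X, Pow(2914411, -1)), Mul(Function('z')(-744), Pow(Function('C')(254), -1))) = Add(Mul(Rational(-1257009, 940900), Pow(2914411, -1)), Mul(1015, Pow(Mul(-21, Pow(254, 2)), -1))) = Add(Mul(Rational(-1257009, 940900), Rational(1, 2914411)), Mul(1015, Pow(Mul(-21, 64516), -1))) = Add(Rational(-1257009, 2742169309900), Mul(1015, Pow(-1354836, -1))) = Add(Rational(-1257009, 2742169309900), Mul(1015, Rational(-1, 1354836))) = Add(Rational(-1257009, 2742169309900), Rational(-145, 193548)) = Rational(-49732230189179, 66342673199065650)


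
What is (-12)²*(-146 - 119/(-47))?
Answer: -970992/47 ≈ -20659.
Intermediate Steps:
(-12)²*(-146 - 119/(-47)) = 144*(-146 - 119*(-1/47)) = 144*(-146 + 119/47) = 144*(-6743/47) = -970992/47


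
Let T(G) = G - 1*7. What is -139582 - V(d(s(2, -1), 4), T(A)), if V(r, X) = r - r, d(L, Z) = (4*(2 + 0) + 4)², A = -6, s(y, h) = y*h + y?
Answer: -139582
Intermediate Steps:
s(y, h) = y + h*y (s(y, h) = h*y + y = y + h*y)
d(L, Z) = 144 (d(L, Z) = (4*2 + 4)² = (8 + 4)² = 12² = 144)
T(G) = -7 + G (T(G) = G - 7 = -7 + G)
V(r, X) = 0
-139582 - V(d(s(2, -1), 4), T(A)) = -139582 - 1*0 = -139582 + 0 = -139582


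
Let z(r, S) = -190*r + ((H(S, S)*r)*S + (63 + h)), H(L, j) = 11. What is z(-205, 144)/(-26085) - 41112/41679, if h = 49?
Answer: 1203725918/120799635 ≈ 9.9646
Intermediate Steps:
z(r, S) = 112 - 190*r + 11*S*r (z(r, S) = -190*r + ((11*r)*S + (63 + 49)) = -190*r + (11*S*r + 112) = -190*r + (112 + 11*S*r) = 112 - 190*r + 11*S*r)
z(-205, 144)/(-26085) - 41112/41679 = (112 - 190*(-205) + 11*144*(-205))/(-26085) - 41112/41679 = (112 + 38950 - 324720)*(-1/26085) - 41112*1/41679 = -285658*(-1/26085) - 4568/4631 = 285658/26085 - 4568/4631 = 1203725918/120799635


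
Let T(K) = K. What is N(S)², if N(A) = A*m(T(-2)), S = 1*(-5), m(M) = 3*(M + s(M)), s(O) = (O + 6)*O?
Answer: 22500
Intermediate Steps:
s(O) = O*(6 + O) (s(O) = (6 + O)*O = O*(6 + O))
m(M) = 3*M + 3*M*(6 + M) (m(M) = 3*(M + M*(6 + M)) = 3*M + 3*M*(6 + M))
S = -5
N(A) = -30*A (N(A) = A*(3*(-2)*(7 - 2)) = A*(3*(-2)*5) = A*(-30) = -30*A)
N(S)² = (-30*(-5))² = 150² = 22500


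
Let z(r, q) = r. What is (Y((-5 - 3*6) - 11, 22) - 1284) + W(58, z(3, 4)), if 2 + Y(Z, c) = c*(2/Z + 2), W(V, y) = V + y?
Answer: -20099/17 ≈ -1182.3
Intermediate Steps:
Y(Z, c) = -2 + c*(2 + 2/Z) (Y(Z, c) = -2 + c*(2/Z + 2) = -2 + c*(2 + 2/Z))
(Y((-5 - 3*6) - 11, 22) - 1284) + W(58, z(3, 4)) = ((-2 + 2*22 + 2*22/((-5 - 3*6) - 11)) - 1284) + (58 + 3) = ((-2 + 44 + 2*22/((-5 - 18) - 11)) - 1284) + 61 = ((-2 + 44 + 2*22/(-23 - 11)) - 1284) + 61 = ((-2 + 44 + 2*22/(-34)) - 1284) + 61 = ((-2 + 44 + 2*22*(-1/34)) - 1284) + 61 = ((-2 + 44 - 22/17) - 1284) + 61 = (692/17 - 1284) + 61 = -21136/17 + 61 = -20099/17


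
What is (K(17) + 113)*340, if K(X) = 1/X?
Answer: 38440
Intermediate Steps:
K(X) = 1/X
(K(17) + 113)*340 = (1/17 + 113)*340 = (1922/17)*340 = 38440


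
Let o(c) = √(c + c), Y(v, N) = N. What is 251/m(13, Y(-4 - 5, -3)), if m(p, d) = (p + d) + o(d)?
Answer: 1255/53 - 251*I*√6/106 ≈ 23.679 - 5.8002*I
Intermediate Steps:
o(c) = √2*√c (o(c) = √(2*c) = √2*√c)
m(p, d) = d + p + √2*√d (m(p, d) = (p + d) + √2*√d = (d + p) + √2*√d = d + p + √2*√d)
251/m(13, Y(-4 - 5, -3)) = 251/(-3 + 13 + √2*√(-3)) = 251/(-3 + 13 + √2*(I*√3)) = 251/(-3 + 13 + I*√6) = 251/(10 + I*√6)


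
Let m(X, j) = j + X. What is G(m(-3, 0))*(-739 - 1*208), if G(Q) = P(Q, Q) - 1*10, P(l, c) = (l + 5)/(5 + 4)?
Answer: 83336/9 ≈ 9259.6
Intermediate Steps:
m(X, j) = X + j
P(l, c) = 5/9 + l/9 (P(l, c) = (5 + l)/9 = (5 + l)*(⅑) = 5/9 + l/9)
G(Q) = -85/9 + Q/9 (G(Q) = (5/9 + Q/9) - 1*10 = (5/9 + Q/9) - 10 = -85/9 + Q/9)
G(m(-3, 0))*(-739 - 1*208) = (-85/9 + (-3 + 0)/9)*(-739 - 1*208) = (-85/9 + (⅑)*(-3))*(-739 - 208) = (-85/9 - ⅓)*(-947) = -88/9*(-947) = 83336/9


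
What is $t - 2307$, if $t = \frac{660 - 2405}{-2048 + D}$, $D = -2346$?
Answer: $- \frac{10135213}{4394} \approx -2306.6$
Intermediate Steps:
$t = \frac{1745}{4394}$ ($t = \frac{660 - 2405}{-2048 - 2346} = - \frac{1745}{-4394} = \left(-1745\right) \left(- \frac{1}{4394}\right) = \frac{1745}{4394} \approx 0.39713$)
$t - 2307 = \frac{1745}{4394} - 2307 = - \frac{10135213}{4394}$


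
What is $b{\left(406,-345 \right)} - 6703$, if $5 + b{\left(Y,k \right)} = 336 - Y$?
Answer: $-6778$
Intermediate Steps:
$b{\left(Y,k \right)} = 331 - Y$ ($b{\left(Y,k \right)} = -5 - \left(-336 + Y\right) = 331 - Y$)
$b{\left(406,-345 \right)} - 6703 = \left(331 - 406\right) - 6703 = -75 - 6703 = -6778$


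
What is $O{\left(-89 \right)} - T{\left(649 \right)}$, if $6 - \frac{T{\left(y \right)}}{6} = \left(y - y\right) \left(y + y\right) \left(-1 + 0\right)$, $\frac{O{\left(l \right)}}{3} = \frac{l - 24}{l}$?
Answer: $- \frac{2865}{89} \approx -32.191$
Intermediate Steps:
$O{\left(l \right)} = \frac{3 \left(-24 + l\right)}{l}$ ($O{\left(l \right)} = 3 \frac{l - 24}{l} = 3 \frac{-24 + l}{l} = \frac{3 \left(-24 + l\right)}{l}$)
$T{\left(y \right)} = 36$ ($T{\left(y \right)} = 36 - 6 \left(y - y\right) \left(y + y\right) \left(-1 + 0\right) = 36 - 6 \cdot 0 \cdot 2 y \left(-1\right) = 36 - 6 \cdot 0 \left(- 2 y\right) = 36 - 0 = 36 + 0 = 36$)
$O{\left(-89 \right)} - T{\left(649 \right)} = \left(3 - \frac{72}{-89}\right) - 36 = \left(3 - - \frac{72}{89}\right) - 36 = \left(3 + \frac{72}{89}\right) - 36 = \frac{339}{89} - 36 = - \frac{2865}{89}$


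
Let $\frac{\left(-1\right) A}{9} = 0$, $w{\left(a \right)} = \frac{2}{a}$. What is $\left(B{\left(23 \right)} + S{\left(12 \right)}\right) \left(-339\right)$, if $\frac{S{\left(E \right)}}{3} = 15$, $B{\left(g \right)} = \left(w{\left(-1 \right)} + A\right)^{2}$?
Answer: $-16611$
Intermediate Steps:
$A = 0$ ($A = \left(-9\right) 0 = 0$)
$B{\left(g \right)} = 4$ ($B{\left(g \right)} = \left(\frac{2}{-1} + 0\right)^{2} = \left(2 \left(-1\right) + 0\right)^{2} = \left(-2 + 0\right)^{2} = \left(-2\right)^{2} = 4$)
$S{\left(E \right)} = 45$ ($S{\left(E \right)} = 3 \cdot 15 = 45$)
$\left(B{\left(23 \right)} + S{\left(12 \right)}\right) \left(-339\right) = \left(4 + 45\right) \left(-339\right) = 49 \left(-339\right) = -16611$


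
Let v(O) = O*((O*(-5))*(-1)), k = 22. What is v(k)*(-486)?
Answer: -1176120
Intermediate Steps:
v(O) = 5*O**2 (v(O) = O*(-5*O*(-1)) = O*(5*O) = 5*O**2)
v(k)*(-486) = (5*22**2)*(-486) = (5*484)*(-486) = 2420*(-486) = -1176120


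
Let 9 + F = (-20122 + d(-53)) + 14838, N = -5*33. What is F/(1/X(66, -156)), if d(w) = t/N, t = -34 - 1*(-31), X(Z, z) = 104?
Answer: -30275856/55 ≈ -5.5047e+5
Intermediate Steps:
t = -3 (t = -34 + 31 = -3)
N = -165
d(w) = 1/55 (d(w) = -3/(-165) = -3*(-1/165) = 1/55)
F = -291114/55 (F = -9 + ((-20122 + 1/55) + 14838) = -9 + (-1106709/55 + 14838) = -9 - 290619/55 = -291114/55 ≈ -5293.0)
F/(1/X(66, -156)) = -291114/(55*(1/104)) = -291114/(55*1/104) = -291114/55*104 = -30275856/55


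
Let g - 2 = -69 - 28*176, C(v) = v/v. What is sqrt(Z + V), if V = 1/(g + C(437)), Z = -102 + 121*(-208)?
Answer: I*sqrt(630234714714)/4994 ≈ 158.97*I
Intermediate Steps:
C(v) = 1
g = -4995 (g = 2 + (-69 - 28*176) = 2 + (-69 - 4928) = 2 - 4997 = -4995)
Z = -25270 (Z = -102 - 25168 = -25270)
V = -1/4994 (V = 1/(-4995 + 1) = 1/(-4994) = -1/4994 ≈ -0.00020024)
sqrt(Z + V) = sqrt(-25270 - 1/4994) = sqrt(-126198381/4994) = I*sqrt(630234714714)/4994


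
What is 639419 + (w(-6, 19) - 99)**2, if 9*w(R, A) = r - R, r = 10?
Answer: 52558564/81 ≈ 6.4887e+5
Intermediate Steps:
w(R, A) = 10/9 - R/9 (w(R, A) = (10 - R)/9 = 10/9 - R/9)
639419 + (w(-6, 19) - 99)**2 = 639419 + ((10/9 - 1/9*(-6)) - 99)**2 = 639419 + ((10/9 + 2/3) - 99)**2 = 639419 + (16/9 - 99)**2 = 639419 + (-875/9)**2 = 639419 + 765625/81 = 52558564/81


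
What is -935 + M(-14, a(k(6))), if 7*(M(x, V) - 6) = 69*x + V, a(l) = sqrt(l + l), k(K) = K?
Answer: -1067 + 2*sqrt(3)/7 ≈ -1066.5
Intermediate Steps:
a(l) = sqrt(2)*sqrt(l) (a(l) = sqrt(2*l) = sqrt(2)*sqrt(l))
M(x, V) = 6 + V/7 + 69*x/7 (M(x, V) = 6 + (69*x + V)/7 = 6 + (V + 69*x)/7 = 6 + (V/7 + 69*x/7) = 6 + V/7 + 69*x/7)
-935 + M(-14, a(k(6))) = -935 + (6 + (sqrt(2)*sqrt(6))/7 + (69/7)*(-14)) = -935 + (6 + (2*sqrt(3))/7 - 138) = -935 + (6 + 2*sqrt(3)/7 - 138) = -935 + (-132 + 2*sqrt(3)/7) = -1067 + 2*sqrt(3)/7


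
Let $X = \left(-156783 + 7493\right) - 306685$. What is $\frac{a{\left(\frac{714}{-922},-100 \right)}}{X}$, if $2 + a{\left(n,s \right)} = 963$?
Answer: $- \frac{961}{455975} \approx -0.0021076$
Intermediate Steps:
$a{\left(n,s \right)} = 961$ ($a{\left(n,s \right)} = -2 + 963 = 961$)
$X = -455975$ ($X = -149290 - 306685 = -455975$)
$\frac{a{\left(\frac{714}{-922},-100 \right)}}{X} = \frac{961}{-455975} = 961 \left(- \frac{1}{455975}\right) = - \frac{961}{455975}$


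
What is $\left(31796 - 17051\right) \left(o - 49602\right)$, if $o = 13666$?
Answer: $-529876320$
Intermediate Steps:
$\left(31796 - 17051\right) \left(o - 49602\right) = \left(31796 - 17051\right) \left(13666 - 49602\right) = 14745 \left(-35936\right) = -529876320$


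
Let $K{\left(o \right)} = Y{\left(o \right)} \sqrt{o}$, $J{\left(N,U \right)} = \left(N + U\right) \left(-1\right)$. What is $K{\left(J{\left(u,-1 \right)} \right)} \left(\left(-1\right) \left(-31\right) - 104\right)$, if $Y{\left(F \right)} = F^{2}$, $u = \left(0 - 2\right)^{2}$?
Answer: $- 657 i \sqrt{3} \approx - 1138.0 i$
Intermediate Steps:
$u = 4$ ($u = \left(-2\right)^{2} = 4$)
$J{\left(N,U \right)} = - N - U$
$K{\left(o \right)} = o^{\frac{5}{2}}$ ($K{\left(o \right)} = o^{2} \sqrt{o} = o^{\frac{5}{2}}$)
$K{\left(J{\left(u,-1 \right)} \right)} \left(\left(-1\right) \left(-31\right) - 104\right) = \left(\left(-1\right) 4 - -1\right)^{\frac{5}{2}} \left(\left(-1\right) \left(-31\right) - 104\right) = \left(-4 + 1\right)^{\frac{5}{2}} \left(31 - 104\right) = \left(-3\right)^{\frac{5}{2}} \left(-73\right) = 9 i \sqrt{3} \left(-73\right) = - 657 i \sqrt{3}$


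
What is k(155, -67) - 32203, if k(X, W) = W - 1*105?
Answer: -32375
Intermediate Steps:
k(X, W) = -105 + W (k(X, W) = W - 105 = -105 + W)
k(155, -67) - 32203 = (-105 - 67) - 32203 = -172 - 32203 = -32375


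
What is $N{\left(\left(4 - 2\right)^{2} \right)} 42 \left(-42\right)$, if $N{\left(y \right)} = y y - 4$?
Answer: $-21168$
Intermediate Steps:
$N{\left(y \right)} = -4 + y^{2}$ ($N{\left(y \right)} = y^{2} - 4 = -4 + y^{2}$)
$N{\left(\left(4 - 2\right)^{2} \right)} 42 \left(-42\right) = \left(-4 + \left(\left(4 - 2\right)^{2}\right)^{2}\right) 42 \left(-42\right) = \left(-4 + \left(2^{2}\right)^{2}\right) 42 \left(-42\right) = \left(-4 + 4^{2}\right) 42 \left(-42\right) = \left(-4 + 16\right) 42 \left(-42\right) = 12 \cdot 42 \left(-42\right) = 504 \left(-42\right) = -21168$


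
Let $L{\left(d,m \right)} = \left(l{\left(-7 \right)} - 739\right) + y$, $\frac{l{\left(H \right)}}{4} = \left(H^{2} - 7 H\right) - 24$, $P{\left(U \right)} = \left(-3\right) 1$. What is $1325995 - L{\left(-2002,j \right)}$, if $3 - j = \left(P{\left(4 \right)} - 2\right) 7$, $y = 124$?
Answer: $1326314$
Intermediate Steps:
$P{\left(U \right)} = -3$
$l{\left(H \right)} = -96 - 28 H + 4 H^{2}$ ($l{\left(H \right)} = 4 \left(\left(H^{2} - 7 H\right) - 24\right) = 4 \left(-24 + H^{2} - 7 H\right) = -96 - 28 H + 4 H^{2}$)
$j = 38$ ($j = 3 - \left(-3 - 2\right) 7 = 3 - \left(-5\right) 7 = 3 - -35 = 3 + 35 = 38$)
$L{\left(d,m \right)} = -319$ ($L{\left(d,m \right)} = \left(\left(-96 - -196 + 4 \left(-7\right)^{2}\right) - 739\right) + 124 = \left(\left(-96 + 196 + 4 \cdot 49\right) - 739\right) + 124 = \left(\left(-96 + 196 + 196\right) - 739\right) + 124 = \left(296 - 739\right) + 124 = -443 + 124 = -319$)
$1325995 - L{\left(-2002,j \right)} = 1325995 - -319 = 1325995 + 319 = 1326314$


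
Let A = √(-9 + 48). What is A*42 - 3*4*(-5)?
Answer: 60 + 42*√39 ≈ 322.29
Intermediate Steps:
A = √39 ≈ 6.2450
A*42 - 3*4*(-5) = √39*42 - 3*4*(-5) = 42*√39 - 12*(-5) = 42*√39 + 60 = 60 + 42*√39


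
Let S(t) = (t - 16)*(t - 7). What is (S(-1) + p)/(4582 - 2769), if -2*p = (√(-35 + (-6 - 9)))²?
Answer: 23/259 ≈ 0.088803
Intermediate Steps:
p = 25 (p = -(√(-35 + (-6 - 9)))²/2 = -(√(-35 - 15))²/2 = -(√(-50))²/2 = -(5*I*√2)²/2 = -½*(-50) = 25)
S(t) = (-16 + t)*(-7 + t)
(S(-1) + p)/(4582 - 2769) = ((112 + (-1)² - 23*(-1)) + 25)/(4582 - 2769) = ((112 + 1 + 23) + 25)/1813 = (136 + 25)*(1/1813) = 161*(1/1813) = 23/259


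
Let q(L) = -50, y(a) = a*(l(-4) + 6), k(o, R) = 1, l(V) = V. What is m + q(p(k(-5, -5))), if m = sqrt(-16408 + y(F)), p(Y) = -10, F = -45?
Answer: -50 + I*sqrt(16498) ≈ -50.0 + 128.44*I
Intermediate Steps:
y(a) = 2*a (y(a) = a*(-4 + 6) = a*2 = 2*a)
m = I*sqrt(16498) (m = sqrt(-16408 + 2*(-45)) = sqrt(-16408 - 90) = sqrt(-16498) = I*sqrt(16498) ≈ 128.44*I)
m + q(p(k(-5, -5))) = I*sqrt(16498) - 50 = -50 + I*sqrt(16498)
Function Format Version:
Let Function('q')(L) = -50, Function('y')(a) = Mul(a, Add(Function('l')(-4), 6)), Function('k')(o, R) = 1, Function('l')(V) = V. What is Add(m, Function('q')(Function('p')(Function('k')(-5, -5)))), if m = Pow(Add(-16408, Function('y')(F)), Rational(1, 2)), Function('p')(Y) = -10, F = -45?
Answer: Add(-50, Mul(I, Pow(16498, Rational(1, 2)))) ≈ Add(-50.000, Mul(128.44, I))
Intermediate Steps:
Function('y')(a) = Mul(2, a) (Function('y')(a) = Mul(a, Add(-4, 6)) = Mul(a, 2) = Mul(2, a))
m = Mul(I, Pow(16498, Rational(1, 2))) (m = Pow(Add(-16408, Mul(2, -45)), Rational(1, 2)) = Pow(Add(-16408, -90), Rational(1, 2)) = Pow(-16498, Rational(1, 2)) = Mul(I, Pow(16498, Rational(1, 2))) ≈ Mul(128.44, I))
Add(m, Function('q')(Function('p')(Function('k')(-5, -5)))) = Add(Mul(I, Pow(16498, Rational(1, 2))), -50) = Add(-50, Mul(I, Pow(16498, Rational(1, 2))))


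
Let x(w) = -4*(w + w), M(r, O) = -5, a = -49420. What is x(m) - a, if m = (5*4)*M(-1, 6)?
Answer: 50220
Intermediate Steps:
m = -100 (m = (5*4)*(-5) = 20*(-5) = -100)
x(w) = -8*w
x(m) - a = -8*(-100) - 1*(-49420) = 800 + 49420 = 50220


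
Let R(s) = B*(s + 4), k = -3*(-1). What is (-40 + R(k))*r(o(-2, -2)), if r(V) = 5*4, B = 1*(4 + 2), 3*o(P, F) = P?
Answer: 40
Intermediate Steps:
k = 3
o(P, F) = P/3
B = 6 (B = 1*6 = 6)
R(s) = 24 + 6*s (R(s) = 6*(s + 4) = 6*(4 + s) = 24 + 6*s)
r(V) = 20
(-40 + R(k))*r(o(-2, -2)) = (-40 + (24 + 6*3))*20 = (-40 + (24 + 18))*20 = (-40 + 42)*20 = 2*20 = 40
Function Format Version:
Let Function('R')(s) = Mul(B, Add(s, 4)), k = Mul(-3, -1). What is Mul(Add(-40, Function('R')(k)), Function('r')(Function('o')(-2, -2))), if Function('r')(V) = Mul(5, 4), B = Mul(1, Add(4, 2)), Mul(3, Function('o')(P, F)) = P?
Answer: 40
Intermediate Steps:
k = 3
Function('o')(P, F) = Mul(Rational(1, 3), P)
B = 6 (B = Mul(1, 6) = 6)
Function('R')(s) = Add(24, Mul(6, s)) (Function('R')(s) = Mul(6, Add(s, 4)) = Mul(6, Add(4, s)) = Add(24, Mul(6, s)))
Function('r')(V) = 20
Mul(Add(-40, Function('R')(k)), Function('r')(Function('o')(-2, -2))) = Mul(Add(-40, Add(24, Mul(6, 3))), 20) = Mul(Add(-40, Add(24, 18)), 20) = Mul(Add(-40, 42), 20) = Mul(2, 20) = 40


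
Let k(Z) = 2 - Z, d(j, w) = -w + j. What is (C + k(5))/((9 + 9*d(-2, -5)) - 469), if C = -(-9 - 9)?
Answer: -15/433 ≈ -0.034642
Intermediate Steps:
C = 18 (C = -1*(-18) = 18)
d(j, w) = j - w
(C + k(5))/((9 + 9*d(-2, -5)) - 469) = (18 + (2 - 1*5))/((9 + 9*(-2 - 1*(-5))) - 469) = (18 + (2 - 5))/((9 + 9*(-2 + 5)) - 469) = (18 - 3)/((9 + 9*3) - 469) = 15/((9 + 27) - 469) = 15/(36 - 469) = 15/(-433) = 15*(-1/433) = -15/433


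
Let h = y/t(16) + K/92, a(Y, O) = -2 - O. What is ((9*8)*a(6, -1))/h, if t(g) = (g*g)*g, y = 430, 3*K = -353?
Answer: 10174464/165901 ≈ 61.329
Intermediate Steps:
K = -353/3 (K = (⅓)*(-353) = -353/3 ≈ -117.67)
t(g) = g³ (t(g) = g²*g = g³)
h = -165901/141312 (h = 430/(16³) - 353/3/92 = 430/4096 - 353/3*1/92 = 430*(1/4096) - 353/276 = 215/2048 - 353/276 = -165901/141312 ≈ -1.1740)
((9*8)*a(6, -1))/h = ((9*8)*(-2 - 1*(-1)))/(-165901/141312) = (72*(-2 + 1))*(-141312/165901) = (72*(-1))*(-141312/165901) = -72*(-141312/165901) = 10174464/165901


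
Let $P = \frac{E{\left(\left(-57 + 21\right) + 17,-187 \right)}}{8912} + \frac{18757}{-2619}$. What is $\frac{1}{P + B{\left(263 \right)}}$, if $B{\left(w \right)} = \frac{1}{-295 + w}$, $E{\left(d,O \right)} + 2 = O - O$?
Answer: $- \frac{46681056}{335794027} \approx -0.13902$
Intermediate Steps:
$E{\left(d,O \right)} = -2$ ($E{\left(d,O \right)} = -2 + \left(O - O\right) = -2 + 0 = -2$)
$P = - \frac{83583811}{11670264}$ ($P = - \frac{2}{8912} + \frac{18757}{-2619} = \left(-2\right) \frac{1}{8912} + 18757 \left(- \frac{1}{2619}\right) = - \frac{1}{4456} - \frac{18757}{2619} = - \frac{83583811}{11670264} \approx -7.1621$)
$\frac{1}{P + B{\left(263 \right)}} = \frac{1}{- \frac{83583811}{11670264} + \frac{1}{-295 + 263}} = \frac{1}{- \frac{83583811}{11670264} + \frac{1}{-32}} = \frac{1}{- \frac{83583811}{11670264} - \frac{1}{32}} = \frac{1}{- \frac{335794027}{46681056}} = - \frac{46681056}{335794027}$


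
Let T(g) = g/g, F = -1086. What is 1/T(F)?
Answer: 1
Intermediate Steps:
T(g) = 1
1/T(F) = 1/1 = 1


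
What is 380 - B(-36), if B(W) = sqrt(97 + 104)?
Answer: 380 - sqrt(201) ≈ 365.82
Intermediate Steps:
B(W) = sqrt(201)
380 - B(-36) = 380 - sqrt(201)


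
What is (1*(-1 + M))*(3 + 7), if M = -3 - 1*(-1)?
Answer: -30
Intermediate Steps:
M = -2 (M = -3 + 1 = -2)
(1*(-1 + M))*(3 + 7) = (1*(-1 - 2))*(3 + 7) = (1*(-3))*10 = -3*10 = -30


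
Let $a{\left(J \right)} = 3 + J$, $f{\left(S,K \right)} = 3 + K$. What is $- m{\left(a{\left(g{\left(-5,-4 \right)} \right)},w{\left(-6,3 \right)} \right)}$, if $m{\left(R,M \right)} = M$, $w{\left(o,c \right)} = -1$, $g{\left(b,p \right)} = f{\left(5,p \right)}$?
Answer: $1$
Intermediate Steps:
$g{\left(b,p \right)} = 3 + p$
$- m{\left(a{\left(g{\left(-5,-4 \right)} \right)},w{\left(-6,3 \right)} \right)} = \left(-1\right) \left(-1\right) = 1$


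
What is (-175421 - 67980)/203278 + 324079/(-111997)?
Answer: -93138312759/22766526166 ≈ -4.0910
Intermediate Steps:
(-175421 - 67980)/203278 + 324079/(-111997) = -243401*1/203278 + 324079*(-1/111997) = -243401/203278 - 324079/111997 = -93138312759/22766526166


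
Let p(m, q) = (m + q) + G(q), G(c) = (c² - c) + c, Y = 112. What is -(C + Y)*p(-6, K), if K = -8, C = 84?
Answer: -9800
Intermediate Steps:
G(c) = c²
p(m, q) = m + q + q² (p(m, q) = (m + q) + q² = m + q + q²)
-(C + Y)*p(-6, K) = -(84 + 112)*(-6 - 8 + (-8)²) = -196*(-6 - 8 + 64) = -196*50 = -1*9800 = -9800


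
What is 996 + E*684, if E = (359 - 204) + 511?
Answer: 456540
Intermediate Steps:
E = 666 (E = 155 + 511 = 666)
996 + E*684 = 996 + 666*684 = 996 + 455544 = 456540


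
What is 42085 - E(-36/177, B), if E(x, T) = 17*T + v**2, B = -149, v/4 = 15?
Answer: 41018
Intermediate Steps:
v = 60 (v = 4*15 = 60)
E(x, T) = 3600 + 17*T (E(x, T) = 17*T + 60**2 = 17*T + 3600 = 3600 + 17*T)
42085 - E(-36/177, B) = 42085 - (3600 + 17*(-149)) = 42085 - (3600 - 2533) = 42085 - 1*1067 = 42085 - 1067 = 41018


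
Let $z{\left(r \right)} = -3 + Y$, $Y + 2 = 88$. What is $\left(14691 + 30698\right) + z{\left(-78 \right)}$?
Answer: $45472$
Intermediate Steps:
$Y = 86$ ($Y = -2 + 88 = 86$)
$z{\left(r \right)} = 83$ ($z{\left(r \right)} = -3 + 86 = 83$)
$\left(14691 + 30698\right) + z{\left(-78 \right)} = \left(14691 + 30698\right) + 83 = 45389 + 83 = 45472$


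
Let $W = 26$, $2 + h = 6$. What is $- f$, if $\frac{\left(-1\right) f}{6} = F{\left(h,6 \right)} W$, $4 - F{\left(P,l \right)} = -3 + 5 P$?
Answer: $-2028$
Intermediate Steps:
$h = 4$ ($h = -2 + 6 = 4$)
$F{\left(P,l \right)} = 7 - 5 P$ ($F{\left(P,l \right)} = 4 - \left(-3 + 5 P\right) = 7 - 5 P$)
$f = 2028$ ($f = - 6 \left(7 - 20\right) 26 = - 6 \left(\left(-13\right) 26\right) = \left(-6\right) \left(-338\right) = 2028$)
$- f = \left(-1\right) 2028 = -2028$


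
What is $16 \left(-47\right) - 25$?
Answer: $-777$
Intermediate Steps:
$16 \left(-47\right) - 25 = -752 - 25 = -777$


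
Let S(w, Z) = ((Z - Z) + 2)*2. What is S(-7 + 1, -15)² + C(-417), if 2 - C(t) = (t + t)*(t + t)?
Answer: -695538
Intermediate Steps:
C(t) = 2 - 4*t² (C(t) = 2 - (t + t)*(t + t) = 2 - 2*t*2*t = 2 - 4*t²)
S(w, Z) = 4 (S(w, Z) = (0 + 2)*2 = 2*2 = 4)
S(-7 + 1, -15)² + C(-417) = 4² + (2 - 4*(-417)²) = 16 + (2 - 4*173889) = 16 + (2 - 695556) = 16 - 695554 = -695538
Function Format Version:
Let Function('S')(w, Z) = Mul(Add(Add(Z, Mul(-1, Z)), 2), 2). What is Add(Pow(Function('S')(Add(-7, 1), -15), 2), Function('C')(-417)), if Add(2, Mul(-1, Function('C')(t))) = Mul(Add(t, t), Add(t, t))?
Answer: -695538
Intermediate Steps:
Function('C')(t) = Add(2, Mul(-4, Pow(t, 2))) (Function('C')(t) = Add(2, Mul(-1, Mul(Add(t, t), Add(t, t)))) = Add(2, Mul(-1, Mul(Mul(2, t), Mul(2, t)))) = Add(2, Mul(-1, Mul(4, Pow(t, 2)))) = Add(2, Mul(-4, Pow(t, 2))))
Function('S')(w, Z) = 4 (Function('S')(w, Z) = Mul(Add(0, 2), 2) = Mul(2, 2) = 4)
Add(Pow(Function('S')(Add(-7, 1), -15), 2), Function('C')(-417)) = Add(Pow(4, 2), Add(2, Mul(-4, Pow(-417, 2)))) = Add(16, Add(2, Mul(-4, 173889))) = Add(16, Add(2, -695556)) = Add(16, -695554) = -695538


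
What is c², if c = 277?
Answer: 76729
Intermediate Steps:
c² = 277² = 76729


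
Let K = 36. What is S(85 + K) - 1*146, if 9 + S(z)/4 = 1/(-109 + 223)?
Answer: -10372/57 ≈ -181.96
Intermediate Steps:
S(z) = -2050/57 (S(z) = -36 + 4/(-109 + 223) = -36 + 4/114 = -36 + 4*(1/114) = -36 + 2/57 = -2050/57)
S(85 + K) - 1*146 = -2050/57 - 1*146 = -2050/57 - 146 = -10372/57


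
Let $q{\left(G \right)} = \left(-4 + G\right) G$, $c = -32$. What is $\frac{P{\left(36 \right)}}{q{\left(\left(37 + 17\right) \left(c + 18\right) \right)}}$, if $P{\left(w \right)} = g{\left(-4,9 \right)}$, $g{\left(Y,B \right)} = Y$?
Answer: $- \frac{1}{143640} \approx -6.9618 \cdot 10^{-6}$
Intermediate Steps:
$P{\left(w \right)} = -4$
$q{\left(G \right)} = G \left(-4 + G\right)$
$\frac{P{\left(36 \right)}}{q{\left(\left(37 + 17\right) \left(c + 18\right) \right)}} = - \frac{4}{\left(37 + 17\right) \left(-32 + 18\right) \left(-4 + \left(37 + 17\right) \left(-32 + 18\right)\right)} = - \frac{4}{54 \left(-14\right) \left(-4 + 54 \left(-14\right)\right)} = - \frac{4}{\left(-756\right) \left(-4 - 756\right)} = - \frac{4}{\left(-756\right) \left(-760\right)} = - \frac{4}{574560} = \left(-4\right) \frac{1}{574560} = - \frac{1}{143640}$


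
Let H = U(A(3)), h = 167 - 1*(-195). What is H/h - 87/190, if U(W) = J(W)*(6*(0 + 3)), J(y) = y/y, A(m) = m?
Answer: -14037/34390 ≈ -0.40817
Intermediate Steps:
J(y) = 1
h = 362 (h = 167 + 195 = 362)
U(W) = 18 (U(W) = 1*(6*(0 + 3)) = 1*(6*3) = 1*18 = 18)
H = 18
H/h - 87/190 = 18/362 - 87/190 = 18*(1/362) - 87*1/190 = 9/181 - 87/190 = -14037/34390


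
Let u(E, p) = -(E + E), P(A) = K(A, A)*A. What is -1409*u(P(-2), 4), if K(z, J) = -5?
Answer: 28180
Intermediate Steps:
P(A) = -5*A
u(E, p) = -2*E
-1409*u(P(-2), 4) = -(-2818)*(-5*(-2)) = -(-2818)*10 = -1409*(-20) = 28180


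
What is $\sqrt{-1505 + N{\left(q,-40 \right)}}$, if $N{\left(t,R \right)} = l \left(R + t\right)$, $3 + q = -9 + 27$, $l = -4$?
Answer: $i \sqrt{1405} \approx 37.483 i$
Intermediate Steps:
$q = 15$ ($q = -3 + \left(-9 + 27\right) = -3 + 18 = 15$)
$N{\left(t,R \right)} = - 4 R - 4 t$ ($N{\left(t,R \right)} = - 4 \left(R + t\right) = - 4 R - 4 t$)
$\sqrt{-1505 + N{\left(q,-40 \right)}} = \sqrt{-1505 - -100} = \sqrt{-1505 + \left(160 - 60\right)} = \sqrt{-1505 + 100} = \sqrt{-1405} = i \sqrt{1405}$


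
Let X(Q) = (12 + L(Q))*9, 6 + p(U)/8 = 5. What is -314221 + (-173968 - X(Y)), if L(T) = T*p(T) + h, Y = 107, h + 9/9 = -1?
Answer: -480575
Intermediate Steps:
h = -2 (h = -1 - 1 = -2)
p(U) = -8 (p(U) = -48 + 8*5 = -48 + 40 = -8)
L(T) = -2 - 8*T (L(T) = T*(-8) - 2 = -8*T - 2 = -2 - 8*T)
X(Q) = 90 - 72*Q (X(Q) = (12 + (-2 - 8*Q))*9 = (10 - 8*Q)*9 = 90 - 72*Q)
-314221 + (-173968 - X(Y)) = -314221 + (-173968 - (90 - 72*107)) = -314221 + (-173968 - (90 - 7704)) = -314221 + (-173968 - 1*(-7614)) = -314221 + (-173968 + 7614) = -314221 - 166354 = -480575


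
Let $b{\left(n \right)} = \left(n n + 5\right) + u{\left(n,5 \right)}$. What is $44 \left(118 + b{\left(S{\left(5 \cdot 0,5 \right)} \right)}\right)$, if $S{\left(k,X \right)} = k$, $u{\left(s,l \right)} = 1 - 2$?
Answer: $5368$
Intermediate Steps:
$u{\left(s,l \right)} = -1$ ($u{\left(s,l \right)} = 1 - 2 = -1$)
$b{\left(n \right)} = 4 + n^{2}$ ($b{\left(n \right)} = \left(n n + 5\right) - 1 = \left(n^{2} + 5\right) - 1 = \left(5 + n^{2}\right) - 1 = 4 + n^{2}$)
$44 \left(118 + b{\left(S{\left(5 \cdot 0,5 \right)} \right)}\right) = 44 \left(118 + \left(4 + \left(5 \cdot 0\right)^{2}\right)\right) = 44 \left(118 + \left(4 + 0^{2}\right)\right) = 44 \left(118 + \left(4 + 0\right)\right) = 44 \left(118 + 4\right) = 44 \cdot 122 = 5368$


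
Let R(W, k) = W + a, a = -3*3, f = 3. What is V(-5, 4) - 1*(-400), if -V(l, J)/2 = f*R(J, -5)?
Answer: 430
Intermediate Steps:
a = -9
R(W, k) = -9 + W (R(W, k) = W - 9 = -9 + W)
V(l, J) = 54 - 6*J (V(l, J) = -6*(-9 + J) = -2*(-27 + 3*J) = 54 - 6*J)
V(-5, 4) - 1*(-400) = (54 - 6*4) - 1*(-400) = (54 - 24) + 400 = 30 + 400 = 430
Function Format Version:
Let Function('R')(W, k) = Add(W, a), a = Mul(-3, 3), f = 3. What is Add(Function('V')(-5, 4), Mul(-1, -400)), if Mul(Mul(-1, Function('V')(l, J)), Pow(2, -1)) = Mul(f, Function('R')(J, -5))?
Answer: 430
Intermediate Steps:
a = -9
Function('R')(W, k) = Add(-9, W) (Function('R')(W, k) = Add(W, -9) = Add(-9, W))
Function('V')(l, J) = Add(54, Mul(-6, J)) (Function('V')(l, J) = Mul(-2, Mul(3, Add(-9, J))) = Mul(-2, Add(-27, Mul(3, J))) = Add(54, Mul(-6, J)))
Add(Function('V')(-5, 4), Mul(-1, -400)) = Add(Add(54, Mul(-6, 4)), Mul(-1, -400)) = Add(Add(54, -24), 400) = Add(30, 400) = 430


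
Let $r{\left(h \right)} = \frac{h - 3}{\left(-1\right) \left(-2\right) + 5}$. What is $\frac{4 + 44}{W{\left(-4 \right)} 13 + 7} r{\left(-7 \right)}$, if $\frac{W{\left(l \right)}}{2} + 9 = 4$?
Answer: $\frac{160}{287} \approx 0.55749$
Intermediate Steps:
$W{\left(l \right)} = -10$ ($W{\left(l \right)} = -18 + 2 \cdot 4 = -18 + 8 = -10$)
$r{\left(h \right)} = - \frac{3}{7} + \frac{h}{7}$ ($r{\left(h \right)} = \frac{-3 + h}{2 + 5} = \frac{-3 + h}{7} = \left(-3 + h\right) \frac{1}{7} = - \frac{3}{7} + \frac{h}{7}$)
$\frac{4 + 44}{W{\left(-4 \right)} 13 + 7} r{\left(-7 \right)} = \frac{4 + 44}{\left(-10\right) 13 + 7} \left(- \frac{3}{7} + \frac{1}{7} \left(-7\right)\right) = \frac{48}{-130 + 7} \left(- \frac{3}{7} - 1\right) = \frac{48}{-123} \left(- \frac{10}{7}\right) = 48 \left(- \frac{1}{123}\right) \left(- \frac{10}{7}\right) = \left(- \frac{16}{41}\right) \left(- \frac{10}{7}\right) = \frac{160}{287}$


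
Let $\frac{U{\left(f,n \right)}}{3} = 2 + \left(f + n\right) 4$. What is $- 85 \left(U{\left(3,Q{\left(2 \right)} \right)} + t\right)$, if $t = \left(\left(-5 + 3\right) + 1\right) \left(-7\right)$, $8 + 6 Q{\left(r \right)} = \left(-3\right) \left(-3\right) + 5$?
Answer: $-5185$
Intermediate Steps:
$Q{\left(r \right)} = 1$ ($Q{\left(r \right)} = - \frac{4}{3} + \frac{\left(-3\right) \left(-3\right) + 5}{6} = - \frac{4}{3} + \frac{9 + 5}{6} = - \frac{4}{3} + \frac{1}{6} \cdot 14 = - \frac{4}{3} + \frac{7}{3} = 1$)
$t = 7$ ($t = \left(-2 + 1\right) \left(-7\right) = \left(-1\right) \left(-7\right) = 7$)
$U{\left(f,n \right)} = 6 + 12 f + 12 n$ ($U{\left(f,n \right)} = 3 \left(2 + \left(f + n\right) 4\right) = 3 \left(2 + \left(4 f + 4 n\right)\right) = 3 \left(2 + 4 f + 4 n\right) = 6 + 12 f + 12 n$)
$- 85 \left(U{\left(3,Q{\left(2 \right)} \right)} + t\right) = - 85 \left(\left(6 + 12 \cdot 3 + 12 \cdot 1\right) + 7\right) = - 85 \left(\left(6 + 36 + 12\right) + 7\right) = - 85 \left(54 + 7\right) = \left(-85\right) 61 = -5185$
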